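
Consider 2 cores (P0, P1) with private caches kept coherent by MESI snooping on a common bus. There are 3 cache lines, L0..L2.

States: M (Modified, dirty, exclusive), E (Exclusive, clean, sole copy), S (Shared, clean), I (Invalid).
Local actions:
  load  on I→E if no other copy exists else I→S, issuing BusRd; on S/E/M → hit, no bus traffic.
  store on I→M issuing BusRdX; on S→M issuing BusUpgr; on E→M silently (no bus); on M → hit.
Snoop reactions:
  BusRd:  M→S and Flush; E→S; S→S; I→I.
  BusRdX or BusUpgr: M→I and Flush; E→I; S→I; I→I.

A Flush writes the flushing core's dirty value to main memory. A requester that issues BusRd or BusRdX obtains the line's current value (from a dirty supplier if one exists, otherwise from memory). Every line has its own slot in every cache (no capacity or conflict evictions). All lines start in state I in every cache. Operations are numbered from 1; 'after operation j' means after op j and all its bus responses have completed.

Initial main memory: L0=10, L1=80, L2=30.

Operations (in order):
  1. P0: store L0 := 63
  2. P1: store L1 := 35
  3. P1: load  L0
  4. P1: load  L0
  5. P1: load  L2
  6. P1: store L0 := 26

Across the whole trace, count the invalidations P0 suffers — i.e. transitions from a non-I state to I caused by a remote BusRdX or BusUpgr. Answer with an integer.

  op1 P0: store L0 := 63 → M/I on L0; bus BusRdX; mem=10
  op2 P1: store L1 := 35 → I/M on L1; bus BusRdX; mem=80
  op3 P1: load  L0 → S/S on L0; bus BusRd Flush; mem=63
  op4 P1: load  L0 → S/S on L0; bus (none); mem=63
  op5 P1: load  L2 → I/E on L2; bus BusRd; mem=30
  op6 P1: store L0 := 26 → I/M on L0; bus BusUpgr; mem=63

invalidations = 1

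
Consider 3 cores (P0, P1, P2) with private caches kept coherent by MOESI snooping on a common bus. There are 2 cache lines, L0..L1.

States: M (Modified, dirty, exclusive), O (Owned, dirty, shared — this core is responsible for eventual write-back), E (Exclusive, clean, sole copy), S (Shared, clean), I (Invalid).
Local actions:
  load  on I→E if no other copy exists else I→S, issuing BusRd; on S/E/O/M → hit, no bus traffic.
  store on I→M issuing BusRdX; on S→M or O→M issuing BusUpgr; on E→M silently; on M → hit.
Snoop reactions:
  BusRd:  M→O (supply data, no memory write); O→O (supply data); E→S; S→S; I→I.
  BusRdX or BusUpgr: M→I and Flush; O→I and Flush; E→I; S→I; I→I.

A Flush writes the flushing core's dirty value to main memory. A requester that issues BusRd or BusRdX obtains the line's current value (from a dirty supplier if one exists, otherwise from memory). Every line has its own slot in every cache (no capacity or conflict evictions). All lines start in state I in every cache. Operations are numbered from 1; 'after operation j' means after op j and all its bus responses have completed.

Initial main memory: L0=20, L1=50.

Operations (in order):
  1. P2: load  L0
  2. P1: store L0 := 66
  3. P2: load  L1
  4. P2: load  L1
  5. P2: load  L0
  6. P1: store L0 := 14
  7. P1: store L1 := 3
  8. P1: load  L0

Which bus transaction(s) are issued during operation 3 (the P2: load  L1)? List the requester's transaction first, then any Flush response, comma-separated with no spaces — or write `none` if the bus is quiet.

bus = BusRd

  op1 P2: load  L0 → I/I/E on L0; bus BusRd; mem=20
  op2 P1: store L0 := 66 → I/M/I on L0; bus BusRdX; mem=20
  op3 P2: load  L1 → I/I/E on L1; bus BusRd; mem=50
  op4 P2: load  L1 → I/I/E on L1; bus (none); mem=50
  op5 P2: load  L0 → I/O/S on L0; bus BusRd; mem=20
  op6 P1: store L0 := 14 → I/M/I on L0; bus BusUpgr; mem=20
  op7 P1: store L1 := 3 → I/M/I on L1; bus BusRdX; mem=50
  op8 P1: load  L0 → I/M/I on L0; bus (none); mem=20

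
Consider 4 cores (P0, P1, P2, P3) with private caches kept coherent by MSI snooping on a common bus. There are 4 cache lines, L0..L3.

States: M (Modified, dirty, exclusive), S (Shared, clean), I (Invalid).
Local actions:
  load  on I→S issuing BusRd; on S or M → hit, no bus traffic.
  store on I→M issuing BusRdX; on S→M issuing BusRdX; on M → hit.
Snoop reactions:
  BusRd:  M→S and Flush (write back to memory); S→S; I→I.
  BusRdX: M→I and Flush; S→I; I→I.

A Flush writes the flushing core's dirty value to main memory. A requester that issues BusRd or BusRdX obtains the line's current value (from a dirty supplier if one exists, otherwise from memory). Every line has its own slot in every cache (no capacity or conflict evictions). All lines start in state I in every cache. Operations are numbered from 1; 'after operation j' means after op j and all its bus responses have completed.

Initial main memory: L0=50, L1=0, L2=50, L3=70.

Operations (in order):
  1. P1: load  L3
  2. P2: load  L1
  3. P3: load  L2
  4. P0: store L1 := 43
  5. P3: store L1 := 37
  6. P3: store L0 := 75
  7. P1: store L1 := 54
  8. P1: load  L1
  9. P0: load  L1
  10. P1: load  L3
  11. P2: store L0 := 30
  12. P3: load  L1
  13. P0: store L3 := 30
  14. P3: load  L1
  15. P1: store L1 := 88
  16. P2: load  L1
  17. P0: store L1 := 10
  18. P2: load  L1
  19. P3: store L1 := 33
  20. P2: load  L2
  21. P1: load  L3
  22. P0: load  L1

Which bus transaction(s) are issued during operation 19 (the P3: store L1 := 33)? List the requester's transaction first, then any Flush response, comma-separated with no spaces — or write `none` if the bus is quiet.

bus = BusRdX

1. P1: load  L3  bus=[BusRd]  L3: P0=I P1=S P2=I P3=I  mem[L3]=70
2. P2: load  L1  bus=[BusRd]  L1: P0=I P1=I P2=S P3=I  mem[L1]=0
3. P3: load  L2  bus=[BusRd]  L2: P0=I P1=I P2=I P3=S  mem[L2]=50
4. P0: store L1 := 43  bus=[BusRdX]  L1: P0=M P1=I P2=I P3=I  mem[L1]=0
5. P3: store L1 := 37  bus=[BusRdX,Flush]  L1: P0=I P1=I P2=I P3=M  mem[L1]=43
6. P3: store L0 := 75  bus=[BusRdX]  L0: P0=I P1=I P2=I P3=M  mem[L0]=50
7. P1: store L1 := 54  bus=[BusRdX,Flush]  L1: P0=I P1=M P2=I P3=I  mem[L1]=37
8. P1: load  L1  bus=[-]  L1: P0=I P1=M P2=I P3=I  mem[L1]=37
9. P0: load  L1  bus=[BusRd,Flush]  L1: P0=S P1=S P2=I P3=I  mem[L1]=54
10. P1: load  L3  bus=[-]  L3: P0=I P1=S P2=I P3=I  mem[L3]=70
11. P2: store L0 := 30  bus=[BusRdX,Flush]  L0: P0=I P1=I P2=M P3=I  mem[L0]=75
12. P3: load  L1  bus=[BusRd]  L1: P0=S P1=S P2=I P3=S  mem[L1]=54
13. P0: store L3 := 30  bus=[BusRdX]  L3: P0=M P1=I P2=I P3=I  mem[L3]=70
14. P3: load  L1  bus=[-]  L1: P0=S P1=S P2=I P3=S  mem[L1]=54
15. P1: store L1 := 88  bus=[BusRdX]  L1: P0=I P1=M P2=I P3=I  mem[L1]=54
16. P2: load  L1  bus=[BusRd,Flush]  L1: P0=I P1=S P2=S P3=I  mem[L1]=88
17. P0: store L1 := 10  bus=[BusRdX]  L1: P0=M P1=I P2=I P3=I  mem[L1]=88
18. P2: load  L1  bus=[BusRd,Flush]  L1: P0=S P1=I P2=S P3=I  mem[L1]=10
19. P3: store L1 := 33  bus=[BusRdX]  L1: P0=I P1=I P2=I P3=M  mem[L1]=10
20. P2: load  L2  bus=[BusRd]  L2: P0=I P1=I P2=S P3=S  mem[L2]=50
21. P1: load  L3  bus=[BusRd,Flush]  L3: P0=S P1=S P2=I P3=I  mem[L3]=30
22. P0: load  L1  bus=[BusRd,Flush]  L1: P0=S P1=I P2=I P3=S  mem[L1]=33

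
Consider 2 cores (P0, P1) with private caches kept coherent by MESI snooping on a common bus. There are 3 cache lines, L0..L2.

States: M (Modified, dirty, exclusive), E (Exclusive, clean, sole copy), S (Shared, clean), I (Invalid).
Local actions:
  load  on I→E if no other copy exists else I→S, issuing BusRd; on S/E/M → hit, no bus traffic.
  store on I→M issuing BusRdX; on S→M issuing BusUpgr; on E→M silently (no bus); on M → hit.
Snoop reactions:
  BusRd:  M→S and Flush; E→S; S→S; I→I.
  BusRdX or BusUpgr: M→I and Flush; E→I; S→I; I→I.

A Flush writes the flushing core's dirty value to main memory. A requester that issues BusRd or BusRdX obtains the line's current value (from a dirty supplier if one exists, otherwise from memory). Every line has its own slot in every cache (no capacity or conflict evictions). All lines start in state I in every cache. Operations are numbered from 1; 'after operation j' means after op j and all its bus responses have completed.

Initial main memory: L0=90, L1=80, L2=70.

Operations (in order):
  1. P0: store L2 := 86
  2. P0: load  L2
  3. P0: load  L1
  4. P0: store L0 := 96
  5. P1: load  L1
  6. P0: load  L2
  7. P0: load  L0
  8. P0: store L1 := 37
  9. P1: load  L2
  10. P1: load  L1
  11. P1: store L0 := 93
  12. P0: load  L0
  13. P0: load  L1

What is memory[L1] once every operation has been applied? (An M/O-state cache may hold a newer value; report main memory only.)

memory[L1] = 37

  op1 P0: store L2 := 86 → M/I on L2; bus BusRdX; mem=70
  op2 P0: load  L2 → M/I on L2; bus (none); mem=70
  op3 P0: load  L1 → E/I on L1; bus BusRd; mem=80
  op4 P0: store L0 := 96 → M/I on L0; bus BusRdX; mem=90
  op5 P1: load  L1 → S/S on L1; bus BusRd; mem=80
  op6 P0: load  L2 → M/I on L2; bus (none); mem=70
  op7 P0: load  L0 → M/I on L0; bus (none); mem=90
  op8 P0: store L1 := 37 → M/I on L1; bus BusUpgr; mem=80
  op9 P1: load  L2 → S/S on L2; bus BusRd Flush; mem=86
  op10 P1: load  L1 → S/S on L1; bus BusRd Flush; mem=37
  op11 P1: store L0 := 93 → I/M on L0; bus BusRdX Flush; mem=96
  op12 P0: load  L0 → S/S on L0; bus BusRd Flush; mem=93
  op13 P0: load  L1 → S/S on L1; bus (none); mem=37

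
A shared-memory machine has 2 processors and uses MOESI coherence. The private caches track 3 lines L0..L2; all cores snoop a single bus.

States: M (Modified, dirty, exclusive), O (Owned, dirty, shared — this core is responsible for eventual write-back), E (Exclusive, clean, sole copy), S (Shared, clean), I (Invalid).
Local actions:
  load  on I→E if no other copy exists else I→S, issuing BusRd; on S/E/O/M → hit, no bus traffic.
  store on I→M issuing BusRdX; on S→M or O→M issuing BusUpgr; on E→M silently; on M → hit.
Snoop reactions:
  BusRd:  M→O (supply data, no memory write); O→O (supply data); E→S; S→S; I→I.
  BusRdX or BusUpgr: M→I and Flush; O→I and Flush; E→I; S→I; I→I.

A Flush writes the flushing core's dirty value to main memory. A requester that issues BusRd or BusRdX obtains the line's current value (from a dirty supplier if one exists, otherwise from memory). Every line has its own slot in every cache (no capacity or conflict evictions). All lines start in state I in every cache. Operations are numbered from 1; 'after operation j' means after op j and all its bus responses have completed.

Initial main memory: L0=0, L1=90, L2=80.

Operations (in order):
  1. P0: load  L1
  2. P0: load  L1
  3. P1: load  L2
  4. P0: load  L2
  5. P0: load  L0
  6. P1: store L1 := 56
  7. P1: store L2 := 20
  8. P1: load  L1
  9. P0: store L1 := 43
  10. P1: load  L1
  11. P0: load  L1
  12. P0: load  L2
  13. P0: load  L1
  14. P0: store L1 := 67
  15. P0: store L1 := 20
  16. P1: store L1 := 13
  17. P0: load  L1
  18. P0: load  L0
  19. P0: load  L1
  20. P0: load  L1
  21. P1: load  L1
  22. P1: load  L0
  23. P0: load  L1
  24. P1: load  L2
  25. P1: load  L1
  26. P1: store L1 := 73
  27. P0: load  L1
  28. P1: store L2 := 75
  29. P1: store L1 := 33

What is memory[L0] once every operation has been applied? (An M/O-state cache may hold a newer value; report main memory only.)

memory[L0] = 0

[1] P0: load  L1 | P0:E(90), P1:I | bus: BusRd
[2] P0: load  L1 | P0:E(90), P1:I | bus: none
[3] P1: load  L2 | P0:I, P1:E(80) | bus: BusRd
[4] P0: load  L2 | P0:S(80), P1:S(80) | bus: BusRd
[5] P0: load  L0 | P0:E(0), P1:I | bus: BusRd
[6] P1: store L1 := 56 | P0:I, P1:M(56) | bus: BusRdX
[7] P1: store L2 := 20 | P0:I, P1:M(20) | bus: BusUpgr
[8] P1: load  L1 | P0:I, P1:M(56) | bus: none
[9] P0: store L1 := 43 | P0:M(43), P1:I | bus: BusRdX,Flush
[10] P1: load  L1 | P0:O(43), P1:S(43) | bus: BusRd
[11] P0: load  L1 | P0:O(43), P1:S(43) | bus: none
[12] P0: load  L2 | P0:S(20), P1:O(20) | bus: BusRd
[13] P0: load  L1 | P0:O(43), P1:S(43) | bus: none
[14] P0: store L1 := 67 | P0:M(67), P1:I | bus: BusUpgr
[15] P0: store L1 := 20 | P0:M(20), P1:I | bus: none
[16] P1: store L1 := 13 | P0:I, P1:M(13) | bus: BusRdX,Flush
[17] P0: load  L1 | P0:S(13), P1:O(13) | bus: BusRd
[18] P0: load  L0 | P0:E(0), P1:I | bus: none
[19] P0: load  L1 | P0:S(13), P1:O(13) | bus: none
[20] P0: load  L1 | P0:S(13), P1:O(13) | bus: none
[21] P1: load  L1 | P0:S(13), P1:O(13) | bus: none
[22] P1: load  L0 | P0:S(0), P1:S(0) | bus: BusRd
[23] P0: load  L1 | P0:S(13), P1:O(13) | bus: none
[24] P1: load  L2 | P0:S(20), P1:O(20) | bus: none
[25] P1: load  L1 | P0:S(13), P1:O(13) | bus: none
[26] P1: store L1 := 73 | P0:I, P1:M(73) | bus: BusUpgr
[27] P0: load  L1 | P0:S(73), P1:O(73) | bus: BusRd
[28] P1: store L2 := 75 | P0:I, P1:M(75) | bus: BusUpgr
[29] P1: store L1 := 33 | P0:I, P1:M(33) | bus: BusUpgr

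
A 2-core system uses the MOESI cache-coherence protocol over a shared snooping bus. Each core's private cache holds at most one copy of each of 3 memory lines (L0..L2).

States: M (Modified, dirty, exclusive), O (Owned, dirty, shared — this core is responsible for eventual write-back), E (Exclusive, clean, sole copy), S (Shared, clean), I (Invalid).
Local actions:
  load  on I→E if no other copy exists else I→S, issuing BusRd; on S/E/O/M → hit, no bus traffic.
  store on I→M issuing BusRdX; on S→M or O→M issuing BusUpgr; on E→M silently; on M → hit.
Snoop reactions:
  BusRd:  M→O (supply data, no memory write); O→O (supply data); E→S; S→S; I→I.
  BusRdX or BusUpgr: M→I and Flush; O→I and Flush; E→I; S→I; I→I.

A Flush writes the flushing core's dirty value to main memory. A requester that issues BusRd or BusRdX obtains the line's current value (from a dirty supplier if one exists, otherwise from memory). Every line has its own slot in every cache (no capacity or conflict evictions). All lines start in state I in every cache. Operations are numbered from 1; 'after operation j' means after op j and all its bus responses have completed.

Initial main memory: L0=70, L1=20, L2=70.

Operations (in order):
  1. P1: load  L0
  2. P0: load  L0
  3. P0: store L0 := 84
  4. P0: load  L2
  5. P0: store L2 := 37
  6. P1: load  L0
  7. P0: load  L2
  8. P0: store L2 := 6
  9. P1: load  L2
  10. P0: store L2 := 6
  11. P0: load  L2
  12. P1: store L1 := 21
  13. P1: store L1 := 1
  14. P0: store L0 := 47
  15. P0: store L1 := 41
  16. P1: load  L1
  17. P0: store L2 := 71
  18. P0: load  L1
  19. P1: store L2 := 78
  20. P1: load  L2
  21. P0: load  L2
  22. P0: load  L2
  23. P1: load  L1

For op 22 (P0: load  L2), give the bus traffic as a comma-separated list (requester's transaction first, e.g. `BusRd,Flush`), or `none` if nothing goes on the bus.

bus = none

1. P1: load  L0  bus=[BusRd]  L0: P0=I P1=E  mem[L0]=70
2. P0: load  L0  bus=[BusRd]  L0: P0=S P1=S  mem[L0]=70
3. P0: store L0 := 84  bus=[BusUpgr]  L0: P0=M P1=I  mem[L0]=70
4. P0: load  L2  bus=[BusRd]  L2: P0=E P1=I  mem[L2]=70
5. P0: store L2 := 37  bus=[-]  L2: P0=M P1=I  mem[L2]=70
6. P1: load  L0  bus=[BusRd]  L0: P0=O P1=S  mem[L0]=70
7. P0: load  L2  bus=[-]  L2: P0=M P1=I  mem[L2]=70
8. P0: store L2 := 6  bus=[-]  L2: P0=M P1=I  mem[L2]=70
9. P1: load  L2  bus=[BusRd]  L2: P0=O P1=S  mem[L2]=70
10. P0: store L2 := 6  bus=[BusUpgr]  L2: P0=M P1=I  mem[L2]=70
11. P0: load  L2  bus=[-]  L2: P0=M P1=I  mem[L2]=70
12. P1: store L1 := 21  bus=[BusRdX]  L1: P0=I P1=M  mem[L1]=20
13. P1: store L1 := 1  bus=[-]  L1: P0=I P1=M  mem[L1]=20
14. P0: store L0 := 47  bus=[BusUpgr]  L0: P0=M P1=I  mem[L0]=70
15. P0: store L1 := 41  bus=[BusRdX,Flush]  L1: P0=M P1=I  mem[L1]=1
16. P1: load  L1  bus=[BusRd]  L1: P0=O P1=S  mem[L1]=1
17. P0: store L2 := 71  bus=[-]  L2: P0=M P1=I  mem[L2]=70
18. P0: load  L1  bus=[-]  L1: P0=O P1=S  mem[L1]=1
19. P1: store L2 := 78  bus=[BusRdX,Flush]  L2: P0=I P1=M  mem[L2]=71
20. P1: load  L2  bus=[-]  L2: P0=I P1=M  mem[L2]=71
21. P0: load  L2  bus=[BusRd]  L2: P0=S P1=O  mem[L2]=71
22. P0: load  L2  bus=[-]  L2: P0=S P1=O  mem[L2]=71
23. P1: load  L1  bus=[-]  L1: P0=O P1=S  mem[L1]=1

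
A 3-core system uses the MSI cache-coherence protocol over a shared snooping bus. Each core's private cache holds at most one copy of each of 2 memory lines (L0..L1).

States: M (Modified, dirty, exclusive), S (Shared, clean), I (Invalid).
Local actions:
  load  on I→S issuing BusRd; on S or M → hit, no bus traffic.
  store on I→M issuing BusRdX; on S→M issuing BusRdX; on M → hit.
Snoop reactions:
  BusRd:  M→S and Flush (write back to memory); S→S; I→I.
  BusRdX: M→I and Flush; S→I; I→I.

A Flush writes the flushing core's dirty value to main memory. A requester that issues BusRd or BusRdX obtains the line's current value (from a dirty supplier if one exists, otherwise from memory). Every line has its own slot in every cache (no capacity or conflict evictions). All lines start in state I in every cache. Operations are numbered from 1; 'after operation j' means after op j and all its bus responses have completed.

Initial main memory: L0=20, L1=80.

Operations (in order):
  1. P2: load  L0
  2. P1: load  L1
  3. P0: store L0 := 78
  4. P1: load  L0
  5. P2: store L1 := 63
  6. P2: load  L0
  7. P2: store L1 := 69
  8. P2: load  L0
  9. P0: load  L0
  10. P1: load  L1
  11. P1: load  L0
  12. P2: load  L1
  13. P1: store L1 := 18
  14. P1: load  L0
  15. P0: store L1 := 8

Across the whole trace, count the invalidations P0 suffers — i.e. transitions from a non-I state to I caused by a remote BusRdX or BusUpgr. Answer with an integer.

invalidations = 0

[1] P2: load  L0 | P0:I, P1:I, P2:S(20) | bus: BusRd
[2] P1: load  L1 | P0:I, P1:S(80), P2:I | bus: BusRd
[3] P0: store L0 := 78 | P0:M(78), P1:I, P2:I | bus: BusRdX
[4] P1: load  L0 | P0:S(78), P1:S(78), P2:I | bus: BusRd,Flush
[5] P2: store L1 := 63 | P0:I, P1:I, P2:M(63) | bus: BusRdX
[6] P2: load  L0 | P0:S(78), P1:S(78), P2:S(78) | bus: BusRd
[7] P2: store L1 := 69 | P0:I, P1:I, P2:M(69) | bus: none
[8] P2: load  L0 | P0:S(78), P1:S(78), P2:S(78) | bus: none
[9] P0: load  L0 | P0:S(78), P1:S(78), P2:S(78) | bus: none
[10] P1: load  L1 | P0:I, P1:S(69), P2:S(69) | bus: BusRd,Flush
[11] P1: load  L0 | P0:S(78), P1:S(78), P2:S(78) | bus: none
[12] P2: load  L1 | P0:I, P1:S(69), P2:S(69) | bus: none
[13] P1: store L1 := 18 | P0:I, P1:M(18), P2:I | bus: BusRdX
[14] P1: load  L0 | P0:S(78), P1:S(78), P2:S(78) | bus: none
[15] P0: store L1 := 8 | P0:M(8), P1:I, P2:I | bus: BusRdX,Flush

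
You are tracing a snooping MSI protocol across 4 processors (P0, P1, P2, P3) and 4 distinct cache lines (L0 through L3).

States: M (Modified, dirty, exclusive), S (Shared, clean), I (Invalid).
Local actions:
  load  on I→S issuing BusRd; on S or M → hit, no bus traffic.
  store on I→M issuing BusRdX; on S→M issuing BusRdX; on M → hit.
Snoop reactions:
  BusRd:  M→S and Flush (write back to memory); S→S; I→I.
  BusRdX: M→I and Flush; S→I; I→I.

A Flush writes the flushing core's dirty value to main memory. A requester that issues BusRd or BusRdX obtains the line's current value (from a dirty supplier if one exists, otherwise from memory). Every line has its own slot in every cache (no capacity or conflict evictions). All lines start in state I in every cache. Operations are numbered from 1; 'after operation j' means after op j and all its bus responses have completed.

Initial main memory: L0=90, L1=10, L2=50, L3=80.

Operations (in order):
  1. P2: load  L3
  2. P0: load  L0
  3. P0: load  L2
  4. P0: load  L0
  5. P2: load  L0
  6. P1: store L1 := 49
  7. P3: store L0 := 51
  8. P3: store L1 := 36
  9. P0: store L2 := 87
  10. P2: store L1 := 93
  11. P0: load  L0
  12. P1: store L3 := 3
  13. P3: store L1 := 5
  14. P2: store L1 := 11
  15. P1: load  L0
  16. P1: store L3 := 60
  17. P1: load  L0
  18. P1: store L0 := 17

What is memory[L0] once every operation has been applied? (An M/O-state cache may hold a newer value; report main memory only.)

memory[L0] = 51

1. P2: load  L3  bus=[BusRd]  L3: P0=I P1=I P2=S P3=I  mem[L3]=80
2. P0: load  L0  bus=[BusRd]  L0: P0=S P1=I P2=I P3=I  mem[L0]=90
3. P0: load  L2  bus=[BusRd]  L2: P0=S P1=I P2=I P3=I  mem[L2]=50
4. P0: load  L0  bus=[-]  L0: P0=S P1=I P2=I P3=I  mem[L0]=90
5. P2: load  L0  bus=[BusRd]  L0: P0=S P1=I P2=S P3=I  mem[L0]=90
6. P1: store L1 := 49  bus=[BusRdX]  L1: P0=I P1=M P2=I P3=I  mem[L1]=10
7. P3: store L0 := 51  bus=[BusRdX]  L0: P0=I P1=I P2=I P3=M  mem[L0]=90
8. P3: store L1 := 36  bus=[BusRdX,Flush]  L1: P0=I P1=I P2=I P3=M  mem[L1]=49
9. P0: store L2 := 87  bus=[BusRdX]  L2: P0=M P1=I P2=I P3=I  mem[L2]=50
10. P2: store L1 := 93  bus=[BusRdX,Flush]  L1: P0=I P1=I P2=M P3=I  mem[L1]=36
11. P0: load  L0  bus=[BusRd,Flush]  L0: P0=S P1=I P2=I P3=S  mem[L0]=51
12. P1: store L3 := 3  bus=[BusRdX]  L3: P0=I P1=M P2=I P3=I  mem[L3]=80
13. P3: store L1 := 5  bus=[BusRdX,Flush]  L1: P0=I P1=I P2=I P3=M  mem[L1]=93
14. P2: store L1 := 11  bus=[BusRdX,Flush]  L1: P0=I P1=I P2=M P3=I  mem[L1]=5
15. P1: load  L0  bus=[BusRd]  L0: P0=S P1=S P2=I P3=S  mem[L0]=51
16. P1: store L3 := 60  bus=[-]  L3: P0=I P1=M P2=I P3=I  mem[L3]=80
17. P1: load  L0  bus=[-]  L0: P0=S P1=S P2=I P3=S  mem[L0]=51
18. P1: store L0 := 17  bus=[BusRdX]  L0: P0=I P1=M P2=I P3=I  mem[L0]=51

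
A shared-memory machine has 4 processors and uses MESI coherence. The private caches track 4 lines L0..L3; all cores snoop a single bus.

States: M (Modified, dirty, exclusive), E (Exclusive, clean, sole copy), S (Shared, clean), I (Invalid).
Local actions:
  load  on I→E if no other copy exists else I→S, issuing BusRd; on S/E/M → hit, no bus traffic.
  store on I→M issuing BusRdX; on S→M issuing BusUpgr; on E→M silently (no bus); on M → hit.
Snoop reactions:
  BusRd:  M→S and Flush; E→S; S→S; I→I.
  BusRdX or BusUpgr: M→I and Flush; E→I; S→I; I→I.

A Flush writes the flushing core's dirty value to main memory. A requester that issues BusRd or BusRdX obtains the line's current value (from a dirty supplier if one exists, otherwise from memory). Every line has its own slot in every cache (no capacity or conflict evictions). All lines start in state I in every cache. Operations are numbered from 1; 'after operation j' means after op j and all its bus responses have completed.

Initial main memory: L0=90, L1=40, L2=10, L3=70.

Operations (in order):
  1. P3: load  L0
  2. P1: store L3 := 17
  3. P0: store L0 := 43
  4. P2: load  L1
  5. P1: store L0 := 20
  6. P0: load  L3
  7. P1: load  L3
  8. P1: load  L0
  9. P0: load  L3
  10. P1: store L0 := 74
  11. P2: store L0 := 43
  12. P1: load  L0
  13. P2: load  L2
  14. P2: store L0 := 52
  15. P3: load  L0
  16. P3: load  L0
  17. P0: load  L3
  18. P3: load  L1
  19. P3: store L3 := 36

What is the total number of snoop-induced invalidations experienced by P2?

step 1: P3: load  L0  ⟶  IIIE  (L0)  txn=BusRd  M[L0]=90
step 2: P1: store L3 := 17  ⟶  IMII  (L3)  txn=BusRdX  M[L3]=70
step 3: P0: store L0 := 43  ⟶  MIII  (L0)  txn=BusRdX  M[L0]=90
step 4: P2: load  L1  ⟶  IIEI  (L1)  txn=BusRd  M[L1]=40
step 5: P1: store L0 := 20  ⟶  IMII  (L0)  txn=BusRdX+Flush  M[L0]=43
step 6: P0: load  L3  ⟶  SSII  (L3)  txn=BusRd+Flush  M[L3]=17
step 7: P1: load  L3  ⟶  SSII  (L3)  txn=∅  M[L3]=17
step 8: P1: load  L0  ⟶  IMII  (L0)  txn=∅  M[L0]=43
step 9: P0: load  L3  ⟶  SSII  (L3)  txn=∅  M[L3]=17
step 10: P1: store L0 := 74  ⟶  IMII  (L0)  txn=∅  M[L0]=43
step 11: P2: store L0 := 43  ⟶  IIMI  (L0)  txn=BusRdX+Flush  M[L0]=74
step 12: P1: load  L0  ⟶  ISSI  (L0)  txn=BusRd+Flush  M[L0]=43
step 13: P2: load  L2  ⟶  IIEI  (L2)  txn=BusRd  M[L2]=10
step 14: P2: store L0 := 52  ⟶  IIMI  (L0)  txn=BusUpgr  M[L0]=43
step 15: P3: load  L0  ⟶  IISS  (L0)  txn=BusRd+Flush  M[L0]=52
step 16: P3: load  L0  ⟶  IISS  (L0)  txn=∅  M[L0]=52
step 17: P0: load  L3  ⟶  SSII  (L3)  txn=∅  M[L3]=17
step 18: P3: load  L1  ⟶  IISS  (L1)  txn=BusRd  M[L1]=40
step 19: P3: store L3 := 36  ⟶  IIIM  (L3)  txn=BusRdX  M[L3]=17

invalidations = 0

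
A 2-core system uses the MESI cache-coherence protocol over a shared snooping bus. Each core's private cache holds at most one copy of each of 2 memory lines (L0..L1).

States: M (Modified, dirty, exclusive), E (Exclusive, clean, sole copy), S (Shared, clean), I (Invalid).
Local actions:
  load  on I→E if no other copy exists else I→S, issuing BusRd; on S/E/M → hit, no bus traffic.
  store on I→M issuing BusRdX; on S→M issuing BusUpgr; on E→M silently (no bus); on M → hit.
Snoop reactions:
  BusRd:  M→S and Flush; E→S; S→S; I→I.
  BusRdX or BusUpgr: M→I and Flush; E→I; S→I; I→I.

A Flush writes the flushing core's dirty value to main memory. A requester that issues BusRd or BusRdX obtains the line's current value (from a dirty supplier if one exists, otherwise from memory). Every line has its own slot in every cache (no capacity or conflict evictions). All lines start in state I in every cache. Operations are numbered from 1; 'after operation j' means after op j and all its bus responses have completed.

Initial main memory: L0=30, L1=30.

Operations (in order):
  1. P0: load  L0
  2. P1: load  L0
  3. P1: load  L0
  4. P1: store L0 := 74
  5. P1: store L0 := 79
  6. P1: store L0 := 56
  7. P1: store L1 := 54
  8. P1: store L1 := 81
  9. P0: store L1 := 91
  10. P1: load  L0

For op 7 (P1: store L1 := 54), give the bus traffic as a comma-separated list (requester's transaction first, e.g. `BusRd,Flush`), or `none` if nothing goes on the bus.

  op1 P0: load  L0 → E/I on L0; bus BusRd; mem=30
  op2 P1: load  L0 → S/S on L0; bus BusRd; mem=30
  op3 P1: load  L0 → S/S on L0; bus (none); mem=30
  op4 P1: store L0 := 74 → I/M on L0; bus BusUpgr; mem=30
  op5 P1: store L0 := 79 → I/M on L0; bus (none); mem=30
  op6 P1: store L0 := 56 → I/M on L0; bus (none); mem=30
  op7 P1: store L1 := 54 → I/M on L1; bus BusRdX; mem=30
  op8 P1: store L1 := 81 → I/M on L1; bus (none); mem=30
  op9 P0: store L1 := 91 → M/I on L1; bus BusRdX Flush; mem=81
  op10 P1: load  L0 → I/M on L0; bus (none); mem=30

bus = BusRdX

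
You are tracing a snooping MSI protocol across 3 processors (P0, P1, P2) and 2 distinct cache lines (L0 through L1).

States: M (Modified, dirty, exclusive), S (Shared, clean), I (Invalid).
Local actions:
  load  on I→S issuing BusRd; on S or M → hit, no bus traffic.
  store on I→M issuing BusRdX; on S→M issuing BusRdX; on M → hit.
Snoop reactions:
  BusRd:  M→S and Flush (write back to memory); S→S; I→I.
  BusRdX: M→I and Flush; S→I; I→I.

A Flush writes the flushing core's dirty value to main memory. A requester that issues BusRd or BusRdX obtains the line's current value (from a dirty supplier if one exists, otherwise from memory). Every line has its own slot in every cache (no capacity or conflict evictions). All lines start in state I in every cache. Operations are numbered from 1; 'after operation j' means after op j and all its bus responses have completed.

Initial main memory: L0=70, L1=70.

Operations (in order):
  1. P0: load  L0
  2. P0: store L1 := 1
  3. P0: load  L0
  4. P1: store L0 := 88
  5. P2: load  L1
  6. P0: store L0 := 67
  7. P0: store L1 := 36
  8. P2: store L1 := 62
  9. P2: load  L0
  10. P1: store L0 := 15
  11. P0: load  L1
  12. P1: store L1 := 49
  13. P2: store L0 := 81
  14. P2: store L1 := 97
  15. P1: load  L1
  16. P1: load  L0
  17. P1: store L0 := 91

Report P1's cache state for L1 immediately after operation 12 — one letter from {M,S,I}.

state = M

  op1 P0: load  L0 → S/I/I on L0; bus BusRd; mem=70
  op2 P0: store L1 := 1 → M/I/I on L1; bus BusRdX; mem=70
  op3 P0: load  L0 → S/I/I on L0; bus (none); mem=70
  op4 P1: store L0 := 88 → I/M/I on L0; bus BusRdX; mem=70
  op5 P2: load  L1 → S/I/S on L1; bus BusRd Flush; mem=1
  op6 P0: store L0 := 67 → M/I/I on L0; bus BusRdX Flush; mem=88
  op7 P0: store L1 := 36 → M/I/I on L1; bus BusRdX; mem=1
  op8 P2: store L1 := 62 → I/I/M on L1; bus BusRdX Flush; mem=36
  op9 P2: load  L0 → S/I/S on L0; bus BusRd Flush; mem=67
  op10 P1: store L0 := 15 → I/M/I on L0; bus BusRdX; mem=67
  op11 P0: load  L1 → S/I/S on L1; bus BusRd Flush; mem=62
  op12 P1: store L1 := 49 → I/M/I on L1; bus BusRdX; mem=62
  op13 P2: store L0 := 81 → I/I/M on L0; bus BusRdX Flush; mem=15
  op14 P2: store L1 := 97 → I/I/M on L1; bus BusRdX Flush; mem=49
  op15 P1: load  L1 → I/S/S on L1; bus BusRd Flush; mem=97
  op16 P1: load  L0 → I/S/S on L0; bus BusRd Flush; mem=81
  op17 P1: store L0 := 91 → I/M/I on L0; bus BusRdX; mem=81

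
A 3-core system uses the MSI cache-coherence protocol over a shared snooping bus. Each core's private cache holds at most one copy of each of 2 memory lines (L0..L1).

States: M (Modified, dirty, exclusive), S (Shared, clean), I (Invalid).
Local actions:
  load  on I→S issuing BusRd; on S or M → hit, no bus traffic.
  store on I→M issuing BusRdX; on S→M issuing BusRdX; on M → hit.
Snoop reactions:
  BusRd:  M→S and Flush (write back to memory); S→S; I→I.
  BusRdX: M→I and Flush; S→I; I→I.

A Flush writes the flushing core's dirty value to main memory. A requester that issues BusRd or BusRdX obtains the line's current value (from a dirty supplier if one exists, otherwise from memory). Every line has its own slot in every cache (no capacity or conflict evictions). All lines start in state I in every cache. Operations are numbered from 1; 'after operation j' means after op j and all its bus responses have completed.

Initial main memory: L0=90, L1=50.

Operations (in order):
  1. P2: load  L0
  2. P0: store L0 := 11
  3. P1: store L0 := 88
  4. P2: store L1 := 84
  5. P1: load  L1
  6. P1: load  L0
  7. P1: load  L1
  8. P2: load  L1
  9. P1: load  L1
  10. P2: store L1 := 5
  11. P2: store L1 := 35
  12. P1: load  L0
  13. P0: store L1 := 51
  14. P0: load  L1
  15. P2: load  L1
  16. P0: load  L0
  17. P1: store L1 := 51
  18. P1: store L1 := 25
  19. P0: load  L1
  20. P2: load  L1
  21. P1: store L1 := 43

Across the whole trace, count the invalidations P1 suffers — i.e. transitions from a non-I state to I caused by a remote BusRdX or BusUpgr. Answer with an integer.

  op1 P2: load  L0 → I/I/S on L0; bus BusRd; mem=90
  op2 P0: store L0 := 11 → M/I/I on L0; bus BusRdX; mem=90
  op3 P1: store L0 := 88 → I/M/I on L0; bus BusRdX Flush; mem=11
  op4 P2: store L1 := 84 → I/I/M on L1; bus BusRdX; mem=50
  op5 P1: load  L1 → I/S/S on L1; bus BusRd Flush; mem=84
  op6 P1: load  L0 → I/M/I on L0; bus (none); mem=11
  op7 P1: load  L1 → I/S/S on L1; bus (none); mem=84
  op8 P2: load  L1 → I/S/S on L1; bus (none); mem=84
  op9 P1: load  L1 → I/S/S on L1; bus (none); mem=84
  op10 P2: store L1 := 5 → I/I/M on L1; bus BusRdX; mem=84
  op11 P2: store L1 := 35 → I/I/M on L1; bus (none); mem=84
  op12 P1: load  L0 → I/M/I on L0; bus (none); mem=11
  op13 P0: store L1 := 51 → M/I/I on L1; bus BusRdX Flush; mem=35
  op14 P0: load  L1 → M/I/I on L1; bus (none); mem=35
  op15 P2: load  L1 → S/I/S on L1; bus BusRd Flush; mem=51
  op16 P0: load  L0 → S/S/I on L0; bus BusRd Flush; mem=88
  op17 P1: store L1 := 51 → I/M/I on L1; bus BusRdX; mem=51
  op18 P1: store L1 := 25 → I/M/I on L1; bus (none); mem=51
  op19 P0: load  L1 → S/S/I on L1; bus BusRd Flush; mem=25
  op20 P2: load  L1 → S/S/S on L1; bus BusRd; mem=25
  op21 P1: store L1 := 43 → I/M/I on L1; bus BusRdX; mem=25

invalidations = 1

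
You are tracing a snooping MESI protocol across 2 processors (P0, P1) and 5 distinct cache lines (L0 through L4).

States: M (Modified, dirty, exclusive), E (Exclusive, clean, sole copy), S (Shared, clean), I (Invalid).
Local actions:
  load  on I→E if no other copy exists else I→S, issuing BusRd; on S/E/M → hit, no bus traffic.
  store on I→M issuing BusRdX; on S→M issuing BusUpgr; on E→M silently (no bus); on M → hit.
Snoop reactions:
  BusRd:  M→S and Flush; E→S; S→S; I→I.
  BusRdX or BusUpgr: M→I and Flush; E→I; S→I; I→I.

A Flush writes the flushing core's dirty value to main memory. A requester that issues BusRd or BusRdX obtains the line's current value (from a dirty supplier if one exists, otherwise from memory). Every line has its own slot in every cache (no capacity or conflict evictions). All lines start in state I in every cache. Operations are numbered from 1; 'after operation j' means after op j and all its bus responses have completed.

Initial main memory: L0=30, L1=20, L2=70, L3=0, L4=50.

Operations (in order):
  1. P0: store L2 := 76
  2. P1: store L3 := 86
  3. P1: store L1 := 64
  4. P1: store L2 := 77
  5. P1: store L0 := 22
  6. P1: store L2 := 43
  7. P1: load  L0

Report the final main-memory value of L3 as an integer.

  op1 P0: store L2 := 76 → M/I on L2; bus BusRdX; mem=70
  op2 P1: store L3 := 86 → I/M on L3; bus BusRdX; mem=0
  op3 P1: store L1 := 64 → I/M on L1; bus BusRdX; mem=20
  op4 P1: store L2 := 77 → I/M on L2; bus BusRdX Flush; mem=76
  op5 P1: store L0 := 22 → I/M on L0; bus BusRdX; mem=30
  op6 P1: store L2 := 43 → I/M on L2; bus (none); mem=76
  op7 P1: load  L0 → I/M on L0; bus (none); mem=30

memory[L3] = 0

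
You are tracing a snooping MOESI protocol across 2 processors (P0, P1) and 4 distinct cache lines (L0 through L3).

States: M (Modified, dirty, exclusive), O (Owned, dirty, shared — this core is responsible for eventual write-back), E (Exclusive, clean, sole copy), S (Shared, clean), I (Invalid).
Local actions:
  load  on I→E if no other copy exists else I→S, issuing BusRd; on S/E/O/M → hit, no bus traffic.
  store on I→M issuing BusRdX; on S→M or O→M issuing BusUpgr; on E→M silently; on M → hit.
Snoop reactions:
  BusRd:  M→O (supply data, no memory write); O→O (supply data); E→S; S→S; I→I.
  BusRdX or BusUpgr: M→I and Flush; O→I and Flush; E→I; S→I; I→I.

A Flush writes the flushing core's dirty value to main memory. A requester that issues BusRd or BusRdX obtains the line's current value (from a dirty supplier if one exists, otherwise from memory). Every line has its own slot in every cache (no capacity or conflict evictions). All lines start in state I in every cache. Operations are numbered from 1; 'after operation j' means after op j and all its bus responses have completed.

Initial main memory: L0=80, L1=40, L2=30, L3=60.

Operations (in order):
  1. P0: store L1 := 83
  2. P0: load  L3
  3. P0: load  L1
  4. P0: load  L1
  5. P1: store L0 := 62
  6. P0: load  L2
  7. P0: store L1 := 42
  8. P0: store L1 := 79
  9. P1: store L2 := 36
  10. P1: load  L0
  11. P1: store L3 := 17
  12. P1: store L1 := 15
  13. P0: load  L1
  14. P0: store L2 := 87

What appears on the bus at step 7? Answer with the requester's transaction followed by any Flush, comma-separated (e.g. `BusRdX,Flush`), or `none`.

bus = none

[1] P0: store L1 := 83 | P0:M(83), P1:I | bus: BusRdX
[2] P0: load  L3 | P0:E(60), P1:I | bus: BusRd
[3] P0: load  L1 | P0:M(83), P1:I | bus: none
[4] P0: load  L1 | P0:M(83), P1:I | bus: none
[5] P1: store L0 := 62 | P0:I, P1:M(62) | bus: BusRdX
[6] P0: load  L2 | P0:E(30), P1:I | bus: BusRd
[7] P0: store L1 := 42 | P0:M(42), P1:I | bus: none
[8] P0: store L1 := 79 | P0:M(79), P1:I | bus: none
[9] P1: store L2 := 36 | P0:I, P1:M(36) | bus: BusRdX
[10] P1: load  L0 | P0:I, P1:M(62) | bus: none
[11] P1: store L3 := 17 | P0:I, P1:M(17) | bus: BusRdX
[12] P1: store L1 := 15 | P0:I, P1:M(15) | bus: BusRdX,Flush
[13] P0: load  L1 | P0:S(15), P1:O(15) | bus: BusRd
[14] P0: store L2 := 87 | P0:M(87), P1:I | bus: BusRdX,Flush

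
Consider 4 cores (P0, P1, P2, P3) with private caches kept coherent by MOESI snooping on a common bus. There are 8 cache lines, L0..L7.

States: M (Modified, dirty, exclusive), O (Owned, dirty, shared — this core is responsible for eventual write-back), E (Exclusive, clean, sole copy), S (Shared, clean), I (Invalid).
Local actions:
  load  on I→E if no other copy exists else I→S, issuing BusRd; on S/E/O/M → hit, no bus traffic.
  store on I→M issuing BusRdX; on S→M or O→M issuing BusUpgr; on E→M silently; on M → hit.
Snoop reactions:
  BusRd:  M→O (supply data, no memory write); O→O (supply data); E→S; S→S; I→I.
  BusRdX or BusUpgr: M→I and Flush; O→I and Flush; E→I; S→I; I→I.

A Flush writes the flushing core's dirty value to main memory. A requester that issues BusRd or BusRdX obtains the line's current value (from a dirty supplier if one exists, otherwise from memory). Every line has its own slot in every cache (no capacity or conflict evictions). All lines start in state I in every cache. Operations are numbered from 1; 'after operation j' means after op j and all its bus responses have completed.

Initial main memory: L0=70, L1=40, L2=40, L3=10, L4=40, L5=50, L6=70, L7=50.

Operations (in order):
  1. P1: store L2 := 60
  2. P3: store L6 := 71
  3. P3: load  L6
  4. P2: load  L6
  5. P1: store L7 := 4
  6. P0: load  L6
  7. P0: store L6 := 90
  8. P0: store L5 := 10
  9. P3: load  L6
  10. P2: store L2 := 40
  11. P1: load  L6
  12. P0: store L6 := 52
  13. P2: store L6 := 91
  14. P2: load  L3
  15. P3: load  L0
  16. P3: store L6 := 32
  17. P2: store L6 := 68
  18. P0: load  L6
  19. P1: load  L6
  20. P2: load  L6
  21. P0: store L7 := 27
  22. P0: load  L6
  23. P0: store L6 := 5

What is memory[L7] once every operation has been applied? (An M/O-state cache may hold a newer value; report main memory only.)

  op1 P1: store L2 := 60 → I/M/I/I on L2; bus BusRdX; mem=40
  op2 P3: store L6 := 71 → I/I/I/M on L6; bus BusRdX; mem=70
  op3 P3: load  L6 → I/I/I/M on L6; bus (none); mem=70
  op4 P2: load  L6 → I/I/S/O on L6; bus BusRd; mem=70
  op5 P1: store L7 := 4 → I/M/I/I on L7; bus BusRdX; mem=50
  op6 P0: load  L6 → S/I/S/O on L6; bus BusRd; mem=70
  op7 P0: store L6 := 90 → M/I/I/I on L6; bus BusUpgr Flush; mem=71
  op8 P0: store L5 := 10 → M/I/I/I on L5; bus BusRdX; mem=50
  op9 P3: load  L6 → O/I/I/S on L6; bus BusRd; mem=71
  op10 P2: store L2 := 40 → I/I/M/I on L2; bus BusRdX Flush; mem=60
  op11 P1: load  L6 → O/S/I/S on L6; bus BusRd; mem=71
  op12 P0: store L6 := 52 → M/I/I/I on L6; bus BusUpgr; mem=71
  op13 P2: store L6 := 91 → I/I/M/I on L6; bus BusRdX Flush; mem=52
  op14 P2: load  L3 → I/I/E/I on L3; bus BusRd; mem=10
  op15 P3: load  L0 → I/I/I/E on L0; bus BusRd; mem=70
  op16 P3: store L6 := 32 → I/I/I/M on L6; bus BusRdX Flush; mem=91
  op17 P2: store L6 := 68 → I/I/M/I on L6; bus BusRdX Flush; mem=32
  op18 P0: load  L6 → S/I/O/I on L6; bus BusRd; mem=32
  op19 P1: load  L6 → S/S/O/I on L6; bus BusRd; mem=32
  op20 P2: load  L6 → S/S/O/I on L6; bus (none); mem=32
  op21 P0: store L7 := 27 → M/I/I/I on L7; bus BusRdX Flush; mem=4
  op22 P0: load  L6 → S/S/O/I on L6; bus (none); mem=32
  op23 P0: store L6 := 5 → M/I/I/I on L6; bus BusUpgr Flush; mem=68

memory[L7] = 4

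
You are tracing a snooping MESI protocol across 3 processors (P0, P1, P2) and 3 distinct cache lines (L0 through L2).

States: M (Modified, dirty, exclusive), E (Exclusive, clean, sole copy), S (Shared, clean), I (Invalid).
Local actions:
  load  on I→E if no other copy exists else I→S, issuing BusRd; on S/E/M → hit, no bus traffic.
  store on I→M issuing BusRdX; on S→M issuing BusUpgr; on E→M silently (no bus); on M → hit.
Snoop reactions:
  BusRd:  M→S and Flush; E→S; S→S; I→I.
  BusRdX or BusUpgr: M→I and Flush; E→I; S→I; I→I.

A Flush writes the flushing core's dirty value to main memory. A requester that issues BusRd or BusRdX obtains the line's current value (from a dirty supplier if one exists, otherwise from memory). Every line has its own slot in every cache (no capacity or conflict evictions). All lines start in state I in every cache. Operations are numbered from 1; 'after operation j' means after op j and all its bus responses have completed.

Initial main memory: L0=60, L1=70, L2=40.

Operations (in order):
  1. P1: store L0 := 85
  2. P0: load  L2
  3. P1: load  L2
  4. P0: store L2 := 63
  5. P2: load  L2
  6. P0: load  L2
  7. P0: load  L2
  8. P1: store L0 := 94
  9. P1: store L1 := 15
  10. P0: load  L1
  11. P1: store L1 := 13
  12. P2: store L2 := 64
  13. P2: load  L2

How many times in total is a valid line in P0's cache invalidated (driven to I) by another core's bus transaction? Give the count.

invalidations = 2

  op1 P1: store L0 := 85 → I/M/I on L0; bus BusRdX; mem=60
  op2 P0: load  L2 → E/I/I on L2; bus BusRd; mem=40
  op3 P1: load  L2 → S/S/I on L2; bus BusRd; mem=40
  op4 P0: store L2 := 63 → M/I/I on L2; bus BusUpgr; mem=40
  op5 P2: load  L2 → S/I/S on L2; bus BusRd Flush; mem=63
  op6 P0: load  L2 → S/I/S on L2; bus (none); mem=63
  op7 P0: load  L2 → S/I/S on L2; bus (none); mem=63
  op8 P1: store L0 := 94 → I/M/I on L0; bus (none); mem=60
  op9 P1: store L1 := 15 → I/M/I on L1; bus BusRdX; mem=70
  op10 P0: load  L1 → S/S/I on L1; bus BusRd Flush; mem=15
  op11 P1: store L1 := 13 → I/M/I on L1; bus BusUpgr; mem=15
  op12 P2: store L2 := 64 → I/I/M on L2; bus BusUpgr; mem=63
  op13 P2: load  L2 → I/I/M on L2; bus (none); mem=63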